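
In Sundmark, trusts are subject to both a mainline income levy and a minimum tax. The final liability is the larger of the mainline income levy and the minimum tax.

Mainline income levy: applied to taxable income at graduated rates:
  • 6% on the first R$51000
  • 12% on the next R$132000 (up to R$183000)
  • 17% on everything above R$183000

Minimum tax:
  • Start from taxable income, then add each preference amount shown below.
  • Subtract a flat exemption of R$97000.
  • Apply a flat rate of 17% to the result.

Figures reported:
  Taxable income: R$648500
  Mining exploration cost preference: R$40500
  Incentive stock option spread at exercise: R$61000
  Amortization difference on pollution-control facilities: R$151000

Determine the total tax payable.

Minimum tax:
  Adjusted income: R$648500 + R$40500 + R$61000 + R$151000 = R$901000
  Less exemption R$97000 → base R$804000
  R$804000 × 17% = R$136680

Mainline income levy:
  R$51000 × 6% = R$3060
  R$132000 × 12% = R$15840
  R$465500 × 17% = R$79135
  → R$98035

R$136680 > R$98035, so the minimum tax is the binding amount.

R$136680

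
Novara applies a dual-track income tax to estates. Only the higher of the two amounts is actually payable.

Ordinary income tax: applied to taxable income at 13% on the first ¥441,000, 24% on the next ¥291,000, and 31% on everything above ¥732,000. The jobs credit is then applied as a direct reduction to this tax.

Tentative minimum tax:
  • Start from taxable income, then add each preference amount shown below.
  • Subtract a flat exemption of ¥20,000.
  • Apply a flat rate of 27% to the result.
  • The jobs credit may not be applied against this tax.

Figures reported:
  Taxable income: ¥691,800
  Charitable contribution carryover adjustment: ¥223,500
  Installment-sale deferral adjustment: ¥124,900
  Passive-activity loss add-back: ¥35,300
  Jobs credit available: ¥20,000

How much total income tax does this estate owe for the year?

¥284,985

Ordinary income tax:
  ¥441,000 × 13% = ¥57,330
  ¥250,800 × 24% = ¥60,192
  → ¥117,522
  Less jobs credit ¥20,000 → ¥97,522

Tentative minimum tax:
  Adjusted income: ¥691,800 + ¥223,500 + ¥124,900 + ¥35,300 = ¥1,075,500
  Less exemption ¥20,000 → base ¥1,055,500
  ¥1,055,500 × 27% = ¥284,985

¥284,985 > ¥97,522, so the tentative minimum tax is the binding amount.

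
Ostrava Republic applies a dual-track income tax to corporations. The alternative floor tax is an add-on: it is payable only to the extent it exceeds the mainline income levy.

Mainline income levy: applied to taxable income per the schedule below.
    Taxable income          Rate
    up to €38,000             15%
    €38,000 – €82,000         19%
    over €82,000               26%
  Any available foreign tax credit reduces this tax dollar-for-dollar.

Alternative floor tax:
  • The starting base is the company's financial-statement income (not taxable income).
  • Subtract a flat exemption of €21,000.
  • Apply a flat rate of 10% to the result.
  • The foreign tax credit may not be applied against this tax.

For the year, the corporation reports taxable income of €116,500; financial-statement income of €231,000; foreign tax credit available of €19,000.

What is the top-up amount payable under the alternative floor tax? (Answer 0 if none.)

Mainline income levy:
  €38,000 × 15% = €5,700
  €44,000 × 19% = €8,360
  €34,500 × 26% = €8,970
  → €23,030
  Less foreign tax credit €19,000 → €4,030

Alternative floor tax:
  Base (financial-statement income): €231,000
  Less exemption €21,000 → base €210,000
  €210,000 × 10% = €21,000

Excess of alternative floor tax over mainline income levy: €21,000 − €4,030 = €16,970.

€16,970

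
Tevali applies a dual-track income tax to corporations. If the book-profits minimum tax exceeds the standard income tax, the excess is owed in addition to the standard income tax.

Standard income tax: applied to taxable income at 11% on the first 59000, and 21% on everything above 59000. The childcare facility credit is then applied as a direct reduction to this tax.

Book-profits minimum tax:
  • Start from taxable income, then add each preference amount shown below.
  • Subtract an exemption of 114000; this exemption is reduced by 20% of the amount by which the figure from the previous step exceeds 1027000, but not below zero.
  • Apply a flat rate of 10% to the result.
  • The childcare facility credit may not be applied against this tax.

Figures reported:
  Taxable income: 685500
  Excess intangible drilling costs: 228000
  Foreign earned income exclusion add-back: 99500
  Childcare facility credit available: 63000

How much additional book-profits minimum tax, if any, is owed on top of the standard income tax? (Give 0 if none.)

14845

Book-profits minimum tax:
  Adjusted income: 685500 + 228000 + 99500 = 1013000
  Exemption: 1013000 ≤ 1027000, so full 114000 applies
  Base: 1013000 − 114000 = 899000
  899000 × 10% = 89900

Standard income tax:
  59000 × 11% = 6490
  626500 × 21% = 131565
  → 138055
  Less childcare facility credit 63000 → 75055

Excess of book-profits minimum tax over standard income tax: 89900 − 75055 = 14845.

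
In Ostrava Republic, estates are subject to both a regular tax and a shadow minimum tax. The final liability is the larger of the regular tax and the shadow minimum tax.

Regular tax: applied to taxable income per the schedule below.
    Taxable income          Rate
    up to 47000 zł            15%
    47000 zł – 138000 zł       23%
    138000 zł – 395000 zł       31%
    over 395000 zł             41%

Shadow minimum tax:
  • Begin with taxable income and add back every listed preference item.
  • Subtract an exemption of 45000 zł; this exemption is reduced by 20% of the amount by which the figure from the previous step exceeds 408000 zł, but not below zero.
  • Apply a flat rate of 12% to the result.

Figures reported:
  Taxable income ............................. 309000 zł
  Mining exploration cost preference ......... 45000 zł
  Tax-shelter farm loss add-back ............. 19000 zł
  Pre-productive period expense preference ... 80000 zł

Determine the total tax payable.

Regular tax:
  47000 zł × 15% = 7050 zł
  91000 zł × 23% = 20930 zł
  171000 zł × 31% = 53010 zł
  → 80990 zł

Shadow minimum tax:
  Adjusted income: 309000 zł + 45000 zł + 19000 zł + 80000 zł = 453000 zł
  Exemption: 45000 zł − 20% × (453000 zł − 408000 zł) = 45000 zł − 9000 zł = 36000 zł
  Base: 453000 zł − 36000 zł = 417000 zł
  417000 zł × 12% = 50040 zł

80990 zł > 50040 zł, so the regular tax governs.

80990 zł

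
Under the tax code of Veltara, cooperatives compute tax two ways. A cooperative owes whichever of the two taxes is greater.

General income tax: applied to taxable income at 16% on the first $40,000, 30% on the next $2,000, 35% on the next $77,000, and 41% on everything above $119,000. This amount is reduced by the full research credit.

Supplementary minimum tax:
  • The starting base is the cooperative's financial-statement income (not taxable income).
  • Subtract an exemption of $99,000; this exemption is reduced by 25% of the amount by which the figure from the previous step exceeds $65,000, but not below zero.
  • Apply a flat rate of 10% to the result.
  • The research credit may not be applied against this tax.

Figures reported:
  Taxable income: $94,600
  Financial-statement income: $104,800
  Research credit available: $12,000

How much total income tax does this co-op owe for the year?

Supplementary minimum tax:
  Base (financial-statement income): $104,800
  Exemption: $99,000 − 25% × ($104,800 − $65,000) = $99,000 − $9,950 = $89,050
  Base: $104,800 − $89,050 = $15,750
  $15,750 × 10% = $1,575

General income tax:
  $40,000 × 16% = $6,400
  $2,000 × 30% = $600
  $52,600 × 35% = $18,410
  → $25,410
  Less research credit $12,000 → $13,410

$13,410 > $1,575, so the general income tax governs.

$13,410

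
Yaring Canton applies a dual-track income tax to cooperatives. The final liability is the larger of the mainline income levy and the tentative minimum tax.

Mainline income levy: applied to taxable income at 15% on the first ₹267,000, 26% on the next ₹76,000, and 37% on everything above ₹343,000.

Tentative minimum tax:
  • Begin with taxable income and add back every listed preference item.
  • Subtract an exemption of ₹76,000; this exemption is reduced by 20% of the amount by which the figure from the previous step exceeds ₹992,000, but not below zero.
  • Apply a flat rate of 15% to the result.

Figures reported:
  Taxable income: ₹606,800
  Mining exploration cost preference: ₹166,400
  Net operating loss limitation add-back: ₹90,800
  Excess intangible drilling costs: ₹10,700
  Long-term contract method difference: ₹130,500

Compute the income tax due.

₹157,416

Tentative minimum tax:
  Adjusted income: ₹606,800 + ₹166,400 + ₹90,800 + ₹10,700 + ₹130,500 = ₹1,005,200
  Exemption: ₹76,000 − 20% × (₹1,005,200 − ₹992,000) = ₹76,000 − ₹2,640 = ₹73,360
  Base: ₹1,005,200 − ₹73,360 = ₹931,840
  ₹931,840 × 15% = ₹139,776

Mainline income levy:
  ₹267,000 × 15% = ₹40,050
  ₹76,000 × 26% = ₹19,760
  ₹263,800 × 37% = ₹97,606
  → ₹157,416

₹157,416 > ₹139,776, so the mainline income levy governs.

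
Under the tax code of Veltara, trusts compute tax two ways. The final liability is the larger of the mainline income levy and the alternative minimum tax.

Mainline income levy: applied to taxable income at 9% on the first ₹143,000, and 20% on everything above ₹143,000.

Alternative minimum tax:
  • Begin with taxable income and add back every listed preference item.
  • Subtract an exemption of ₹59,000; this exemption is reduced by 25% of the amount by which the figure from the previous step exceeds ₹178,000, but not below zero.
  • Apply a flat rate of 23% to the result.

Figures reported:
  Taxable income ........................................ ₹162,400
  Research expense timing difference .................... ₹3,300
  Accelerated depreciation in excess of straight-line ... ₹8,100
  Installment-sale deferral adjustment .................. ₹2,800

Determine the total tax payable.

₹27,048

Alternative minimum tax:
  Adjusted income: ₹162,400 + ₹3,300 + ₹8,100 + ₹2,800 = ₹176,600
  Exemption: ₹176,600 ≤ ₹178,000, so full ₹59,000 applies
  Base: ₹176,600 − ₹59,000 = ₹117,600
  ₹117,600 × 23% = ₹27,048

Mainline income levy:
  ₹143,000 × 9% = ₹12,870
  ₹19,400 × 20% = ₹3,880
  → ₹16,750

₹27,048 > ₹16,750, so the alternative minimum tax is the binding amount.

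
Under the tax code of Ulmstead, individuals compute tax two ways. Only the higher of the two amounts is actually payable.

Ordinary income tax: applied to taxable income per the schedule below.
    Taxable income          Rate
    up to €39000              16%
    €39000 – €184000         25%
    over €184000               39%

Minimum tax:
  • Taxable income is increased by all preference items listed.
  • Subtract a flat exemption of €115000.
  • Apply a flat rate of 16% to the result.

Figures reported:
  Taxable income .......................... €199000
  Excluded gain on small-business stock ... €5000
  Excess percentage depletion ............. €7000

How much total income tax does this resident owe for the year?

€48340

Ordinary income tax:
  €39000 × 16% = €6240
  €145000 × 25% = €36250
  €15000 × 39% = €5850
  → €48340

Minimum tax:
  Adjusted income: €199000 + €5000 + €7000 = €211000
  Less exemption €115000 → base €96000
  €96000 × 16% = €15360

€48340 > €15360, so the ordinary income tax governs.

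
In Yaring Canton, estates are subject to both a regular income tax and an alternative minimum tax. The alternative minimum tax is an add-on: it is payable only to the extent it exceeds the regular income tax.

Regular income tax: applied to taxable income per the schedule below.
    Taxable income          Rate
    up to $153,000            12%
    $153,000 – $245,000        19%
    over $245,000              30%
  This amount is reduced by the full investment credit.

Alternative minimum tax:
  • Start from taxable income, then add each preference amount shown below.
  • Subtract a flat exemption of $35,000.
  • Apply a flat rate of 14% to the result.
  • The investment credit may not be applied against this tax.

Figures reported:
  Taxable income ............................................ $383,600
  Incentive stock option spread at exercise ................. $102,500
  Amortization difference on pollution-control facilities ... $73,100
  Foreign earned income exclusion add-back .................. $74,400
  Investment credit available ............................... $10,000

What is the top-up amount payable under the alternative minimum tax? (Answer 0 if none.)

Alternative minimum tax:
  Adjusted income: $383,600 + $102,500 + $73,100 + $74,400 = $633,600
  Less exemption $35,000 → base $598,600
  $598,600 × 14% = $83,804

Regular income tax:
  $153,000 × 12% = $18,360
  $92,000 × 19% = $17,480
  $138,600 × 30% = $41,580
  → $77,420
  Less investment credit $10,000 → $67,420

Excess of alternative minimum tax over regular income tax: $83,804 − $67,420 = $16,384.

$16,384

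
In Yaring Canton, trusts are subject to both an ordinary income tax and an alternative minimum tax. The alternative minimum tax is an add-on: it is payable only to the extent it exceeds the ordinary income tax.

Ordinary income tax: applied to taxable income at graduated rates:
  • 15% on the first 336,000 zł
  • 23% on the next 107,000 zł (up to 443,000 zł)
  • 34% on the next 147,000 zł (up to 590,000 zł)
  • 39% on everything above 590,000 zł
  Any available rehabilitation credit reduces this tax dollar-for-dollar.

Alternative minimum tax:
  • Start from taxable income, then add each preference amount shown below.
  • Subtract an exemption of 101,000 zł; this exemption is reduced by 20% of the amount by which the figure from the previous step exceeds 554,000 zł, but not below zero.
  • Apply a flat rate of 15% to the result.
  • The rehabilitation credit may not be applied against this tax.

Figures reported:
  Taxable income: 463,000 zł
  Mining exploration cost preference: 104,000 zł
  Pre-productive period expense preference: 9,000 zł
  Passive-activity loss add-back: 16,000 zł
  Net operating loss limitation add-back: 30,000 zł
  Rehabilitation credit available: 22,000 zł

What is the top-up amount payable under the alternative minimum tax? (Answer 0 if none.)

20,380 zł

Alternative minimum tax:
  Adjusted income: 463,000 zł + 104,000 zł + 9,000 zł + 16,000 zł + 30,000 zł = 622,000 zł
  Exemption: 101,000 zł − 20% × (622,000 zł − 554,000 zł) = 101,000 zł − 13,600 zł = 87,400 zł
  Base: 622,000 zł − 87,400 zł = 534,600 zł
  534,600 zł × 15% = 80,190 zł

Ordinary income tax:
  336,000 zł × 15% = 50,400 zł
  107,000 zł × 23% = 24,610 zł
  20,000 zł × 34% = 6,800 zł
  → 81,810 zł
  Less rehabilitation credit 22,000 zł → 59,810 zł

Excess of alternative minimum tax over ordinary income tax: 80,190 zł − 59,810 zł = 20,380 zł.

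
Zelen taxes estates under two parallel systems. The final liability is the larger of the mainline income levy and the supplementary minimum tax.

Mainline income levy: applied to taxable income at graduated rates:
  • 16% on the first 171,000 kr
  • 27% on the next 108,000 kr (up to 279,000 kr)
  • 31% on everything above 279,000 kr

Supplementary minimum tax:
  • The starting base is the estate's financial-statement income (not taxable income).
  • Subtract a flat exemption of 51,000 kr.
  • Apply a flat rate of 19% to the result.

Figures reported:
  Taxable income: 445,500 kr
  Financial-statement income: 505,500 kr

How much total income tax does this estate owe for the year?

108,135 kr

Supplementary minimum tax:
  Base (financial-statement income): 505,500 kr
  Less exemption 51,000 kr → base 454,500 kr
  454,500 kr × 19% = 86,355 kr

Mainline income levy:
  171,000 kr × 16% = 27,360 kr
  108,000 kr × 27% = 29,160 kr
  166,500 kr × 31% = 51,615 kr
  → 108,135 kr

108,135 kr > 86,355 kr, so the mainline income levy governs.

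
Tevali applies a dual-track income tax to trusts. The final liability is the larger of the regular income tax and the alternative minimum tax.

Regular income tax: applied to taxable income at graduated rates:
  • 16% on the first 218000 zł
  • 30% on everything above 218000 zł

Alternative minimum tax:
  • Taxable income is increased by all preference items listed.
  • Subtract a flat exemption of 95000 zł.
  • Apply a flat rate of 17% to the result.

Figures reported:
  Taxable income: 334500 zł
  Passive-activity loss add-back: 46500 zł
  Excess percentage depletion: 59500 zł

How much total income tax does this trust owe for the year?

69830 zł

Regular income tax:
  218000 zł × 16% = 34880 zł
  116500 zł × 30% = 34950 zł
  → 69830 zł

Alternative minimum tax:
  Adjusted income: 334500 zł + 46500 zł + 59500 zł = 440500 zł
  Less exemption 95000 zł → base 345500 zł
  345500 zł × 17% = 58735 zł

69830 zł > 58735 zł, so the regular income tax governs.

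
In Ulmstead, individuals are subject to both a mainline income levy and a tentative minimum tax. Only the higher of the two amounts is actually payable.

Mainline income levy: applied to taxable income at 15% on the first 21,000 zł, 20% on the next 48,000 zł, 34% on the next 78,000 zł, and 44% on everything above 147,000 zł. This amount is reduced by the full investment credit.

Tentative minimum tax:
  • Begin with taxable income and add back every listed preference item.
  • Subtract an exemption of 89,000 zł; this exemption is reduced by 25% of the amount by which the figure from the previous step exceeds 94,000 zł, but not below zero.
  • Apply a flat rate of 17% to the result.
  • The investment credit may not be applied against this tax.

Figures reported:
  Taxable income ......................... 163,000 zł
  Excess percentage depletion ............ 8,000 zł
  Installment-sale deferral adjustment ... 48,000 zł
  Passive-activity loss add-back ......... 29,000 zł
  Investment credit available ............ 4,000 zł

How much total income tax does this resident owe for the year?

42,310 zł

Tentative minimum tax:
  Adjusted income: 163,000 zł + 8,000 zł + 48,000 zł + 29,000 zł = 248,000 zł
  Exemption: 89,000 zł − 25% × (248,000 zł − 94,000 zł) = 89,000 zł − 38,500 zł = 50,500 zł
  Base: 248,000 zł − 50,500 zł = 197,500 zł
  197,500 zł × 17% = 33,575 zł

Mainline income levy:
  21,000 zł × 15% = 3,150 zł
  48,000 zł × 20% = 9,600 zł
  78,000 zł × 34% = 26,520 zł
  16,000 zł × 44% = 7,040 zł
  → 46,310 zł
  Less investment credit 4,000 zł → 42,310 zł

42,310 zł > 33,575 zł, so the mainline income levy governs.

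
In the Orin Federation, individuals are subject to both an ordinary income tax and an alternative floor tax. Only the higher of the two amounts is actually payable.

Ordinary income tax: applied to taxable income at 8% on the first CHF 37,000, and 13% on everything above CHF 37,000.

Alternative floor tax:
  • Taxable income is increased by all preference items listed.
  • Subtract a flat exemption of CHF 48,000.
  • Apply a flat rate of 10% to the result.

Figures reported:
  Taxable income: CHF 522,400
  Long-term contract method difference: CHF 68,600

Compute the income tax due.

CHF 66,062

Alternative floor tax:
  Adjusted income: CHF 522,400 + CHF 68,600 = CHF 591,000
  Less exemption CHF 48,000 → base CHF 543,000
  CHF 543,000 × 10% = CHF 54,300

Ordinary income tax:
  CHF 37,000 × 8% = CHF 2,960
  CHF 485,400 × 13% = CHF 63,102
  → CHF 66,062

CHF 66,062 > CHF 54,300, so the ordinary income tax governs.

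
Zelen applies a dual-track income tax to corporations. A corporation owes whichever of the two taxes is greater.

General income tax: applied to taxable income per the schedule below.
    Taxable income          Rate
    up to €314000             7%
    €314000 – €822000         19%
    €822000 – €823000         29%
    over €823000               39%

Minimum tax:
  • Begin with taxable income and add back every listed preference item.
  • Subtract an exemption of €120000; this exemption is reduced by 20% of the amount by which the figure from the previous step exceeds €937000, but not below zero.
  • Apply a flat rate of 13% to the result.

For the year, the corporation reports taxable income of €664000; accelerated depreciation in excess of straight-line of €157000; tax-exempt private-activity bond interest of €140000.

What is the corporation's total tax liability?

€109954

Minimum tax:
  Adjusted income: €664000 + €157000 + €140000 = €961000
  Exemption: €120000 − 20% × (€961000 − €937000) = €120000 − €4800 = €115200
  Base: €961000 − €115200 = €845800
  €845800 × 13% = €109954

General income tax:
  €314000 × 7% = €21980
  €350000 × 19% = €66500
  → €88480

€109954 > €88480, so the minimum tax is the binding amount.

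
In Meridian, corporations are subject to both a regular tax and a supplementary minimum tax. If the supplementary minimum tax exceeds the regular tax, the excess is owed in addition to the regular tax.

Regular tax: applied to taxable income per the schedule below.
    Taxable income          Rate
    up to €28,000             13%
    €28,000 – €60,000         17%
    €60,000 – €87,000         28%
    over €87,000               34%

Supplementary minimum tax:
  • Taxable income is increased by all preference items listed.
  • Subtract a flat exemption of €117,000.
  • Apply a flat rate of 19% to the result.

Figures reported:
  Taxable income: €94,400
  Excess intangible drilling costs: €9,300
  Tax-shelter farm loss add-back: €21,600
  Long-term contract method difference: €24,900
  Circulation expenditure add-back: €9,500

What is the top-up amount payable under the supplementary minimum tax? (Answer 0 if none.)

Supplementary minimum tax:
  Adjusted income: €94,400 + €9,300 + €21,600 + €24,900 + €9,500 = €159,700
  Less exemption €117,000 → base €42,700
  €42,700 × 19% = €8,113

Regular tax:
  €28,000 × 13% = €3,640
  €32,000 × 17% = €5,440
  €27,000 × 28% = €7,560
  €7,400 × 34% = €2,516
  → €19,156

€8,113 ≤ €19,156, so no add-on is due.

€0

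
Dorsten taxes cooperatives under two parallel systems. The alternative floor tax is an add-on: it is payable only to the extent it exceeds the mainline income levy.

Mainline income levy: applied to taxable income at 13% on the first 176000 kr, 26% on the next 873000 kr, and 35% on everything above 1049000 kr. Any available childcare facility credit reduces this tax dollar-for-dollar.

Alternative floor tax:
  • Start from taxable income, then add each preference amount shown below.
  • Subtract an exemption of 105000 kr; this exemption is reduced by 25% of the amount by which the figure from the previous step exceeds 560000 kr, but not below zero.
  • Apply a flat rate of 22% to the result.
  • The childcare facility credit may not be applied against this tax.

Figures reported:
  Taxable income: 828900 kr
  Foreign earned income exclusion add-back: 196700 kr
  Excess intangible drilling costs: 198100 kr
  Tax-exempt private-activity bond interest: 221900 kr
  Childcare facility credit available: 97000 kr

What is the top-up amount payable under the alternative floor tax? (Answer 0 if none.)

Mainline income levy:
  176000 kr × 13% = 22880 kr
  652900 kr × 26% = 169754 kr
  → 192634 kr
  Less childcare facility credit 97000 kr → 95634 kr

Alternative floor tax:
  Adjusted income: 828900 kr + 196700 kr + 198100 kr + 221900 kr = 1445600 kr
  Exemption: 25% × (1445600 kr − 560000 kr) = 221400 kr ≥ 105000 kr, so the exemption is fully phased out
  Base: 1445600 kr − 0 kr = 1445600 kr
  1445600 kr × 22% = 318032 kr

Excess of alternative floor tax over mainline income levy: 318032 kr − 95634 kr = 222398 kr.

222398 kr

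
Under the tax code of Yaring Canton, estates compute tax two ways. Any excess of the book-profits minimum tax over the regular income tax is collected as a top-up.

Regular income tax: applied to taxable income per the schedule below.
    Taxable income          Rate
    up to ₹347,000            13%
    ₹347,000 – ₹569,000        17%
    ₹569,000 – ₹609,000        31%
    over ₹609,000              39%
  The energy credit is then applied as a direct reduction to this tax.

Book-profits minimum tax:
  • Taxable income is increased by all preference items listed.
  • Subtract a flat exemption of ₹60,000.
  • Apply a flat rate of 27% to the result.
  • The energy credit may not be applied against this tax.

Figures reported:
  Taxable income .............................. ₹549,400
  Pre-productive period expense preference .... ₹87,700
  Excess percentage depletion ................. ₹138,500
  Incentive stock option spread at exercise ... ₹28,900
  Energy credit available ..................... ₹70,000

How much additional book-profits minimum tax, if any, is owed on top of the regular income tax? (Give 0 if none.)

Regular income tax:
  ₹347,000 × 13% = ₹45,110
  ₹202,400 × 17% = ₹34,408
  → ₹79,518
  Less energy credit ₹70,000 → ₹9,518

Book-profits minimum tax:
  Adjusted income: ₹549,400 + ₹87,700 + ₹138,500 + ₹28,900 = ₹804,500
  Less exemption ₹60,000 → base ₹744,500
  ₹744,500 × 27% = ₹201,015

Excess of book-profits minimum tax over regular income tax: ₹201,015 − ₹9,518 = ₹191,497.

₹191,497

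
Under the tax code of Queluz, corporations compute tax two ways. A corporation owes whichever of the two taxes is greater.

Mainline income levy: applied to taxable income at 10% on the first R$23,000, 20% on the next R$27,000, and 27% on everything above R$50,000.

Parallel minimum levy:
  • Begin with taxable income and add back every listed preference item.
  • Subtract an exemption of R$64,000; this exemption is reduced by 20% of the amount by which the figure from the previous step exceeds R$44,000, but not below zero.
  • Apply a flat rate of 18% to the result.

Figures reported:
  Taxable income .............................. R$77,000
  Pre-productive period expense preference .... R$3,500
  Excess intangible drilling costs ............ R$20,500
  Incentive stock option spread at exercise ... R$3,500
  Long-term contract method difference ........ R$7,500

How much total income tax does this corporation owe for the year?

Mainline income levy:
  R$23,000 × 10% = R$2,300
  R$27,000 × 20% = R$5,400
  R$27,000 × 27% = R$7,290
  → R$14,990

Parallel minimum levy:
  Adjusted income: R$77,000 + R$3,500 + R$20,500 + R$3,500 + R$7,500 = R$112,000
  Exemption: R$64,000 − 20% × (R$112,000 − R$44,000) = R$64,000 − R$13,600 = R$50,400
  Base: R$112,000 − R$50,400 = R$61,600
  R$61,600 × 18% = R$11,088

R$14,990 > R$11,088, so the mainline income levy governs.

R$14,990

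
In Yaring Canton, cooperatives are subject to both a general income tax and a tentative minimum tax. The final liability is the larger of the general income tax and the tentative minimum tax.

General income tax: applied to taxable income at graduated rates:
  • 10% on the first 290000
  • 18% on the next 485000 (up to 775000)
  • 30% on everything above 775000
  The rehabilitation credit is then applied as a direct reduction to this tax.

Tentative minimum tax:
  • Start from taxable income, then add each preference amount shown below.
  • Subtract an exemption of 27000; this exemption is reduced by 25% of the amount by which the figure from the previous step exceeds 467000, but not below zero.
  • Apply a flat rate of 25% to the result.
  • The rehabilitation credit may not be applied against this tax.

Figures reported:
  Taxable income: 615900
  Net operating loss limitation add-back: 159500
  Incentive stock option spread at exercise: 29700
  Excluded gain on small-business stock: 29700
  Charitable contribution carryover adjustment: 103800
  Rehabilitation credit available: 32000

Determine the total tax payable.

Tentative minimum tax:
  Adjusted income: 615900 + 159500 + 29700 + 29700 + 103800 = 938600
  Exemption: 25% × (938600 − 467000) = 117900 ≥ 27000, so the exemption is fully phased out
  Base: 938600 − 0 = 938600
  938600 × 25% = 234650

General income tax:
  290000 × 10% = 29000
  325900 × 18% = 58662
  → 87662
  Less rehabilitation credit 32000 → 55662

234650 > 55662, so the tentative minimum tax is the binding amount.

234650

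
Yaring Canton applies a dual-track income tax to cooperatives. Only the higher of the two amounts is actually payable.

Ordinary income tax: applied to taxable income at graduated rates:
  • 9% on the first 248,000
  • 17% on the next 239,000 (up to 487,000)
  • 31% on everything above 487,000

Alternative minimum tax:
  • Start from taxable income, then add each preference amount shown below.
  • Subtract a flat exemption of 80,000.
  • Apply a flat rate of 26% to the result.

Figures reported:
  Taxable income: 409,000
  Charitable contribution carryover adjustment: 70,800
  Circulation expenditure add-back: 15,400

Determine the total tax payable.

Alternative minimum tax:
  Adjusted income: 409,000 + 70,800 + 15,400 = 495,200
  Less exemption 80,000 → base 415,200
  415,200 × 26% = 107,952

Ordinary income tax:
  248,000 × 9% = 22,320
  161,000 × 17% = 27,370
  → 49,690

107,952 > 49,690, so the alternative minimum tax is the binding amount.

107,952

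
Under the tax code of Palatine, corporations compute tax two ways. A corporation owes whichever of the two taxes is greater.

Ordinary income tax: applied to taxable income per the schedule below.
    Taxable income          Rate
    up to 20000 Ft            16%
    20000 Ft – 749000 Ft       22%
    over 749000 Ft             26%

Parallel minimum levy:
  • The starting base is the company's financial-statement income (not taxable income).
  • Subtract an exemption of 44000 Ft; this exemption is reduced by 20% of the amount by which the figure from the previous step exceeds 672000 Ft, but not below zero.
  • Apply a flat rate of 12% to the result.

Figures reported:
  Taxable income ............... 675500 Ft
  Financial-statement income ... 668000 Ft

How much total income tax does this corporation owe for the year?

Ordinary income tax:
  20000 Ft × 16% = 3200 Ft
  655500 Ft × 22% = 144210 Ft
  → 147410 Ft

Parallel minimum levy:
  Base (financial-statement income): 668000 Ft
  Exemption: 668000 Ft ≤ 672000 Ft, so full 44000 Ft applies
  Base: 668000 Ft − 44000 Ft = 624000 Ft
  624000 Ft × 12% = 74880 Ft

147410 Ft > 74880 Ft, so the ordinary income tax governs.

147410 Ft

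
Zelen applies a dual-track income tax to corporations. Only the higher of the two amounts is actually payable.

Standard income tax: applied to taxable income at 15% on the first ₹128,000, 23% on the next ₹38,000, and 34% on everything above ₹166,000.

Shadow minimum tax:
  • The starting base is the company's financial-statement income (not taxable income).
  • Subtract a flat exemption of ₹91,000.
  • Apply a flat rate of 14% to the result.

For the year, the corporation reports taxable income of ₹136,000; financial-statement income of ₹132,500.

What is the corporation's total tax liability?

Shadow minimum tax:
  Base (financial-statement income): ₹132,500
  Less exemption ₹91,000 → base ₹41,500
  ₹41,500 × 14% = ₹5,810

Standard income tax:
  ₹128,000 × 15% = ₹19,200
  ₹8,000 × 23% = ₹1,840
  → ₹21,040

₹21,040 > ₹5,810, so the standard income tax governs.

₹21,040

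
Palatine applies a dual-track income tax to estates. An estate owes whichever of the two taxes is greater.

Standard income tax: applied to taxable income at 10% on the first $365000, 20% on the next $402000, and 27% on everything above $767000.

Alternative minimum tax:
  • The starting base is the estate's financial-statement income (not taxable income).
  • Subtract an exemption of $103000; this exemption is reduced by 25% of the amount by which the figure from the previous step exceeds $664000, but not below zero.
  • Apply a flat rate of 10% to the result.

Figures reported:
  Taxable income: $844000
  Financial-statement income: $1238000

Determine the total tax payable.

Standard income tax:
  $365000 × 10% = $36500
  $402000 × 20% = $80400
  $77000 × 27% = $20790
  → $137690

Alternative minimum tax:
  Base (financial-statement income): $1238000
  Exemption: 25% × ($1238000 − $664000) = $143500 ≥ $103000, so the exemption is fully phased out
  Base: $1238000 − $0 = $1238000
  $1238000 × 10% = $123800

$137690 > $123800, so the standard income tax governs.

$137690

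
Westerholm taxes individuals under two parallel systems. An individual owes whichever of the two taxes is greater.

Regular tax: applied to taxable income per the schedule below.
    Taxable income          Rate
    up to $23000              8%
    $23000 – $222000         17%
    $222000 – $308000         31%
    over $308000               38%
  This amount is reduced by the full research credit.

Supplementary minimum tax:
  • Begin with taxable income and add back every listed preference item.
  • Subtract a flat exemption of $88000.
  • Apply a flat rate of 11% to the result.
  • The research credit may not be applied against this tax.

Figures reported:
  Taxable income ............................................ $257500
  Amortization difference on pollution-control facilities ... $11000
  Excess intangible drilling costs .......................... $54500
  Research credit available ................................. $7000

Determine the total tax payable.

$39675

Regular tax:
  $23000 × 8% = $1840
  $199000 × 17% = $33830
  $35500 × 31% = $11005
  → $46675
  Less research credit $7000 → $39675

Supplementary minimum tax:
  Adjusted income: $257500 + $11000 + $54500 = $323000
  Less exemption $88000 → base $235000
  $235000 × 11% = $25850

$39675 > $25850, so the regular tax governs.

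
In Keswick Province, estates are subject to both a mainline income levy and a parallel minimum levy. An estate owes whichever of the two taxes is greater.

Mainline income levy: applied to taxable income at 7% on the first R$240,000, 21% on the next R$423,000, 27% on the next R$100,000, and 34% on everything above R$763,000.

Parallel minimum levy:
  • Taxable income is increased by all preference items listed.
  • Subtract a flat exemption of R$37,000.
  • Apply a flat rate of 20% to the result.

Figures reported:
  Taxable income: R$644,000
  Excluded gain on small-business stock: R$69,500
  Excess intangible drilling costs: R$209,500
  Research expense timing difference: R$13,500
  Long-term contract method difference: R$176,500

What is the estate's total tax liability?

R$215,200

Mainline income levy:
  R$240,000 × 7% = R$16,800
  R$404,000 × 21% = R$84,840
  → R$101,640

Parallel minimum levy:
  Adjusted income: R$644,000 + R$69,500 + R$209,500 + R$13,500 + R$176,500 = R$1,113,000
  Less exemption R$37,000 → base R$1,076,000
  R$1,076,000 × 20% = R$215,200

R$215,200 > R$101,640, so the parallel minimum levy is the binding amount.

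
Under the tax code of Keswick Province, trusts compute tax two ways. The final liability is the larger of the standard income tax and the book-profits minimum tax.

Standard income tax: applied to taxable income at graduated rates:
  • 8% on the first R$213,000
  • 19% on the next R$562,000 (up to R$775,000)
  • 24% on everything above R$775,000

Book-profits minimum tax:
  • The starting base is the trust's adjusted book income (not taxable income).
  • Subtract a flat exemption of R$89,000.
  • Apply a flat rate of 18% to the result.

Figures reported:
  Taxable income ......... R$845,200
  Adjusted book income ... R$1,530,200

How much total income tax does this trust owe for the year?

R$259,416

Standard income tax:
  R$213,000 × 8% = R$17,040
  R$562,000 × 19% = R$106,780
  R$70,200 × 24% = R$16,848
  → R$140,668

Book-profits minimum tax:
  Base (adjusted book income): R$1,530,200
  Less exemption R$89,000 → base R$1,441,200
  R$1,441,200 × 18% = R$259,416

R$259,416 > R$140,668, so the book-profits minimum tax is the binding amount.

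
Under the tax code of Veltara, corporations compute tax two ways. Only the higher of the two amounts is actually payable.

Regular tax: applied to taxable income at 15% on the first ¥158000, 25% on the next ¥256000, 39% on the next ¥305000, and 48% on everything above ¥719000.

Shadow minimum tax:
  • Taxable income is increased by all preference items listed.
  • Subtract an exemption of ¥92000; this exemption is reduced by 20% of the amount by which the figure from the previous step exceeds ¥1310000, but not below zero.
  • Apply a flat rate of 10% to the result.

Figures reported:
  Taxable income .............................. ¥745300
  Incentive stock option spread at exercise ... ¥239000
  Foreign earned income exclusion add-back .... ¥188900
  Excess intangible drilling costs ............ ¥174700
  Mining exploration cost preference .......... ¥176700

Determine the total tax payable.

Regular tax:
  ¥158000 × 15% = ¥23700
  ¥256000 × 25% = ¥64000
  ¥305000 × 39% = ¥118950
  ¥26300 × 48% = ¥12624
  → ¥219274

Shadow minimum tax:
  Adjusted income: ¥745300 + ¥239000 + ¥188900 + ¥174700 + ¥176700 = ¥1524600
  Exemption: ¥92000 − 20% × (¥1524600 − ¥1310000) = ¥92000 − ¥42920 = ¥49080
  Base: ¥1524600 − ¥49080 = ¥1475520
  ¥1475520 × 10% = ¥147552

¥219274 > ¥147552, so the regular tax governs.

¥219274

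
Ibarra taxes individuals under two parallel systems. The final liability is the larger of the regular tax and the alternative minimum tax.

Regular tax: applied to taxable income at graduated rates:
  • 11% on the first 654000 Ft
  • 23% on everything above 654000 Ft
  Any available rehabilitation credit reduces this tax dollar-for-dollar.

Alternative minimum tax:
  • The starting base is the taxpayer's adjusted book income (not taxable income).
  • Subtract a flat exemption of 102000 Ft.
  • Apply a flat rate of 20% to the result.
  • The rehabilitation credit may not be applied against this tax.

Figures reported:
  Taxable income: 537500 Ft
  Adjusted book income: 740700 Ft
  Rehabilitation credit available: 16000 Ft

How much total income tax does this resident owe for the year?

127740 Ft

Regular tax:
  537500 Ft × 11% = 59125 Ft
  Less rehabilitation credit 16000 Ft → 43125 Ft

Alternative minimum tax:
  Base (adjusted book income): 740700 Ft
  Less exemption 102000 Ft → base 638700 Ft
  638700 Ft × 20% = 127740 Ft

127740 Ft > 43125 Ft, so the alternative minimum tax is the binding amount.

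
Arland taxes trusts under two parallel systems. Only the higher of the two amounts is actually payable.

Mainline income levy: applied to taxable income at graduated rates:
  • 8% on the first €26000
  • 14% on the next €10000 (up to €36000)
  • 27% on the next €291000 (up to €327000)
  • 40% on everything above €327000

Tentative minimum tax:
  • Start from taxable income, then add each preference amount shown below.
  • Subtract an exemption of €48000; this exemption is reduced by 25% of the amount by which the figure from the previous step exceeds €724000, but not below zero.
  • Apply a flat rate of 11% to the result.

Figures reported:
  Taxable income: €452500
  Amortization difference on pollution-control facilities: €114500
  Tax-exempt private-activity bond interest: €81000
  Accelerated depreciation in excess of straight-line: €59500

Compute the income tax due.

€132250

Mainline income levy:
  €26000 × 8% = €2080
  €10000 × 14% = €1400
  €291000 × 27% = €78570
  €125500 × 40% = €50200
  → €132250

Tentative minimum tax:
  Adjusted income: €452500 + €114500 + €81000 + €59500 = €707500
  Exemption: €707500 ≤ €724000, so full €48000 applies
  Base: €707500 − €48000 = €659500
  €659500 × 11% = €72545

€132250 > €72545, so the mainline income levy governs.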